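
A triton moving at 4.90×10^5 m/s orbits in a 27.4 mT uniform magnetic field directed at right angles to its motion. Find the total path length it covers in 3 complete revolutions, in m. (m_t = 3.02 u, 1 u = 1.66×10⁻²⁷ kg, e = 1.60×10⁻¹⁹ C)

r = mv/(qB) = 0.560 m, so one revolution covers 2πr = 3.52 m.
In 3 revolutions: L = 3·2πr = 10.6 m.

L ≈ 10.6 m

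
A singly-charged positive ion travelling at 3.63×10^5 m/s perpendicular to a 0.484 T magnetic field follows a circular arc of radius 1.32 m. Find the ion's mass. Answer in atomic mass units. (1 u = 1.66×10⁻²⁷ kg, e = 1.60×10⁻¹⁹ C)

m ≈ 170 u

qvB = mv²/r ⇒ m = qBr/v.
m = (1×1.60×10^-19)(0.484)(1.32) / (3.63×10^5) = 2.82×10^-25 kg = 170 u.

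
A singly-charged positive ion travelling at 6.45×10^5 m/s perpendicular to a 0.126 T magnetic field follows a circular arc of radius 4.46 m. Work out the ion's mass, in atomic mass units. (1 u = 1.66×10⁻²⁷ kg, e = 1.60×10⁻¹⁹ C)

m ≈ 84.0 u

qvB = mv²/r ⇒ m = qBr/v.
m = (1×1.60×10^-19)(0.126)(4.46) / (6.45×10^5) = 1.39×10^-25 kg = 84.0 u.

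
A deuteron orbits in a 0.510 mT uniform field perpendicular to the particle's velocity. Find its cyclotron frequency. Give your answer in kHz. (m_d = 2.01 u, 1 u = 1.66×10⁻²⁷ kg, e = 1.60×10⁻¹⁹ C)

f = qB/(2πm) = (1×1.60×10^-19)(5.10×10^-4) / [2π(3.34×10^-27)] = 3890 Hz.

f ≈ 3.89 kHz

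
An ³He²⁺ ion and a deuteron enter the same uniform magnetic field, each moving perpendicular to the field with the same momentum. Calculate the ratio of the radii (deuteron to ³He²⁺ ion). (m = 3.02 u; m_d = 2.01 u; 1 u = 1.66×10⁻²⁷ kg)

r = p/(qB) ⇒ at equal p, r ∝ 1/q.
r_{deuteron}/r_{³He²⁺ ion} = 2.00.

ratio ≈ 2.00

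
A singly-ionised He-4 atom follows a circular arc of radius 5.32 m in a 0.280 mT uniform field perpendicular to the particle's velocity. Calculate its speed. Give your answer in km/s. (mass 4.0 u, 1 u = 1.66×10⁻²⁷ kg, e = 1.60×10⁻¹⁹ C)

From qvB = mv²/r, v = qBr/m.
v = (1×1.60×10^-19)(2.80×10^-4)(5.32) / (6.64×10^-27) = 3.59×10^4 m/s.

v ≈ 35.9 km/s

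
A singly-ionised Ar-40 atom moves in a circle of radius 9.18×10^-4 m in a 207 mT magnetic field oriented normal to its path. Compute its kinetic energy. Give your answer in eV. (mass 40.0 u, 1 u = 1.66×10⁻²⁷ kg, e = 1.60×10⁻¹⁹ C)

v = qBr/m = (1×1.60×10^-19)(0.207)(9.18×10^-4) / (6.64×10^-26) = 458 m/s.
K = ½mv² = 0.5·(6.64×10^-26)·(458)² = 6.96×10^-21 J = 0.0435 eV.

K ≈ 0.0435 eV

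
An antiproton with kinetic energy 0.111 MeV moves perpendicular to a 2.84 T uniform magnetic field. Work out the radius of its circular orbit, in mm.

Convert the energy: K = 0.111 MeV = 1.78×10^-14 J.
v = √(2K/m) = √(2·1.78×10^-14/1.67×10^-27) = 4.61×10^6 m/s.
r = mv/(qB) = (1.67×10^-27)(4.61×10^6) / [(1×1.60×10^-19)(2.84)] = 0.0169 m.

r ≈ 16.9 mm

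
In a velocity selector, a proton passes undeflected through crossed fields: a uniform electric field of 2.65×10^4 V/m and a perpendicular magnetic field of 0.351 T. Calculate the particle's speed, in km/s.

v ≈ 75.5 km/s

For zero net force, qE = qvB, so v = E/B.
v = (2.65×10^4) / (0.351) = 7.55×10^4 m/s.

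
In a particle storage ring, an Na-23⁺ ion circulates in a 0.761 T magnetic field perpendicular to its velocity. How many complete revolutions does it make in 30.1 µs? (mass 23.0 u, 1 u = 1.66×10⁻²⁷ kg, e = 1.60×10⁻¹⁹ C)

N = 15

T = 2πm/(qB) = 2π(3.818×10^-26) / [(1×1.60×10^-19)(0.761)] = 1.9702×10^-6 s.
N = t/T = 3.01×10^-5 / 1.9702×10^-6 ≈ 15.28, so 15 complete revolutions.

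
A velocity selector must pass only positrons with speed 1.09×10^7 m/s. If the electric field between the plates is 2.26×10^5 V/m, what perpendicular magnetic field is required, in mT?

qE = qvB ⇒ B = E/v = (2.26×10^5) / (1.09×10^7) = 0.0207 T.

B ≈ 20.7 mT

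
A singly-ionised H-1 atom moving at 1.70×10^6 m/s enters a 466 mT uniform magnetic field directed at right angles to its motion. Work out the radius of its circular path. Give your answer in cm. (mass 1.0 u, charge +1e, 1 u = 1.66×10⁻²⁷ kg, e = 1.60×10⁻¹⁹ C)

r ≈ 3.78 cm

The magnetic force provides the centripetal force: qvB = mv²/r, so r = mv/(qB).
r = (1.66×10^-27 kg)(1.70×10^6 m/s) / [(1×1.60×10^-19 C)(0.466 T)] = 0.0378 m.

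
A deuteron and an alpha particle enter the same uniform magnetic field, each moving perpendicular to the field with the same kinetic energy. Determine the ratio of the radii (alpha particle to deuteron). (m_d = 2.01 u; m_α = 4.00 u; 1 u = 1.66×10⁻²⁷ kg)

r = √(2mK)/(qB) ⇒ at equal K, r ∝ √m/q.
r_{alpha particle}/r_{deuteron} = 0.705.

ratio ≈ 0.705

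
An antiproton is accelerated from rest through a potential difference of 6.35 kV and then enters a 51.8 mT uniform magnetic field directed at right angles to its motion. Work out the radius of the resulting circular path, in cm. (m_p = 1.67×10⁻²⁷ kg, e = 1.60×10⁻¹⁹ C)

The kinetic energy gained is K = qV = (1×1.60×10^-19)(6350) = 1.02×10^-15 J.
v = √(2K/m) = 1.10×10^6 m/s.
r = mv/(qB) = (1.67×10^-27)(1.10×10^6) / [(1×1.60×10^-19)(0.0518)] = 0.222 m.

r ≈ 22.2 cm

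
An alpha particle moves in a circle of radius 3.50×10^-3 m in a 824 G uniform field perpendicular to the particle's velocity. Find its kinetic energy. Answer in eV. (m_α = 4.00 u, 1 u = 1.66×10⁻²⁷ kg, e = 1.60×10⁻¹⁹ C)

v = qBr/m = (2×1.60×10^-19)(0.0824)(3.50×10^-3) / (6.64×10^-27) = 1.39×10^4 m/s.
K = ½mv² = 0.5·(6.64×10^-27)·(1.39×10^4)² = 6.41×10^-19 J = 4.01 eV.

K ≈ 4.01 eV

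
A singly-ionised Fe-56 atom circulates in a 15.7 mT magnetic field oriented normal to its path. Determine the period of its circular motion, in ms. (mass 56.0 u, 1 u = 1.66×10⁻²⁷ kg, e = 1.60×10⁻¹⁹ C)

The cyclotron period is independent of speed: T = 2πm/(qB).
T = 2π(9.30×10^-26) / [(1×1.60×10^-19)(0.0157)] = 2.33×10^-4 s.

T ≈ 0.233 ms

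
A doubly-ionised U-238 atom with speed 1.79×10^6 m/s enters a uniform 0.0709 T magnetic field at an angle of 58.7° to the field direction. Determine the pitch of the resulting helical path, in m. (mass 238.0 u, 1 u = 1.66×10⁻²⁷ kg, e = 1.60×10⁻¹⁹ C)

The velocity component along B is v∥ = v cos58.7° = 9.30×10^5 m/s.
The cyclotron period T = 2πm/(qB) = 1.09×10^-4 s is set by m, q, B alone.
Pitch = v∥·T = (9.30×10^5)(1.09×10^-4) = 102 m.

pitch ≈ 102 m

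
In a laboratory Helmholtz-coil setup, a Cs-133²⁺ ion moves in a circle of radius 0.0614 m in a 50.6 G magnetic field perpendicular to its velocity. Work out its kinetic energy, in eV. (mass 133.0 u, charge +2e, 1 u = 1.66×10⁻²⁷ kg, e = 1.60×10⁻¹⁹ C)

v = qBr/m = (2×1.60×10^-19)(5.06×10^-3)(0.0614) / (2.21×10^-25) = 450 m/s.
K = ½mv² = 0.5·(2.21×10^-25)·(450)² = 2.24×10^-20 J = 0.140 eV.

K ≈ 0.140 eV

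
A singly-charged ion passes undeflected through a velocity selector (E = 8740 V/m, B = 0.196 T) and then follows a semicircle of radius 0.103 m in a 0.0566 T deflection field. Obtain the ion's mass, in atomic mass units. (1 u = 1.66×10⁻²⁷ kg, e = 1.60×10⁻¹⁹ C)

m ≈ 12.6 u

v = E/B₁ = 4.46×10^4 m/s.
From r = mv/(qB₂), m = qB₂r/v = (1×1.60×10^-19)(0.0566)(0.103) / (4.46×10^4) = 2.09×10^-26 kg.
In atomic mass units: m = 2.09×10^-26 / 1.66×10^-27 = 12.6 u.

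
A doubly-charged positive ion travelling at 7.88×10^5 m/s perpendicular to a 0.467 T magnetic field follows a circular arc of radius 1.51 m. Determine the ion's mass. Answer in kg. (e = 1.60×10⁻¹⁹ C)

m ≈ 2.86×10^-25 kg

qvB = mv²/r ⇒ m = qBr/v.
m = (2×1.60×10^-19)(0.467)(1.51) / (7.88×10^5) = 2.86×10^-25 kg.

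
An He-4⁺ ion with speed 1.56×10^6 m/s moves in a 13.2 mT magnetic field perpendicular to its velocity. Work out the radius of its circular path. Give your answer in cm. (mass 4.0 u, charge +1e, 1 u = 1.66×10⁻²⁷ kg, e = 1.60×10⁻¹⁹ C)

r ≈ 490 cm

The magnetic force provides the centripetal force: qvB = mv²/r, so r = mv/(qB).
r = (6.64×10^-27 kg)(1.56×10^6 m/s) / [(1×1.60×10^-19 C)(0.0132 T)] = 4.90 m.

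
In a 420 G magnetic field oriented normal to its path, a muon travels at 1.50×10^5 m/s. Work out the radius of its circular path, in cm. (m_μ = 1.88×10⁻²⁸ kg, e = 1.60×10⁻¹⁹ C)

r ≈ 0.420 cm

The magnetic force provides the centripetal force: qvB = mv²/r, so r = mv/(qB).
r = (1.88×10^-28 kg)(1.50×10^5 m/s) / [(1×1.60×10^-19 C)(0.0420 T)] = 4.20×10^-3 m.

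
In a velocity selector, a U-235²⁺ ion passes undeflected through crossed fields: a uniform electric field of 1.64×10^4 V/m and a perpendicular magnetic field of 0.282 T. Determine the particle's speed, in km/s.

For zero net force, qE = qvB, so v = E/B.
v = (1.64×10^4) / (0.282) = 5.82×10^4 m/s.

v ≈ 58.2 km/s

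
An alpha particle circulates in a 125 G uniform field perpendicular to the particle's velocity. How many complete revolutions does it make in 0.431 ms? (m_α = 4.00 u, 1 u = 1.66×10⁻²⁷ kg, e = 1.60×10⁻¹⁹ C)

T = 2πm/(qB) = 2π(6.64×10^-27) / [(2×1.60×10^-19)(0.0125)] = 1.0430×10^-5 s.
N = t/T = 4.31×10^-4 / 1.0430×10^-5 ≈ 41.32, so 41 complete revolutions.

N = 41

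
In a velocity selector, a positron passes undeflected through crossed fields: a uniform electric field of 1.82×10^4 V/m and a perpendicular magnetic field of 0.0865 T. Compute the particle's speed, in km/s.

For zero net force, qE = qvB, so v = E/B.
v = (1.82×10^4) / (0.0865) = 2.10×10^5 m/s.

v ≈ 210 km/s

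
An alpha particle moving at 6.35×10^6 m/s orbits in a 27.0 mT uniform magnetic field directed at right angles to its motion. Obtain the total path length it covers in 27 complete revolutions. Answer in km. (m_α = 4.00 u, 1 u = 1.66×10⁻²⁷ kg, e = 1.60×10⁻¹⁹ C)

L ≈ 0.828 km

r = mv/(qB) = 4.88 m, so one revolution covers 2πr = 30.7 m.
In 27 revolutions: L = 27·2πr = 828 m.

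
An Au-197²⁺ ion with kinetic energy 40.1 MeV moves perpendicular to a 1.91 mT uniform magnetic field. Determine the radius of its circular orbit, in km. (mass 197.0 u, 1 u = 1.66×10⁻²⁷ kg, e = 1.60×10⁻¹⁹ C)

Convert the energy: K = 40.1 MeV = 6.42×10^-12 J.
v = √(2K/m) = √(2·6.42×10^-12/3.27×10^-25) = 6.26×10^6 m/s.
r = mv/(qB) = (3.27×10^-25)(6.26×10^6) / [(2×1.60×10^-19)(1.91×10^-3)] = 3350 m.

r ≈ 3.35 km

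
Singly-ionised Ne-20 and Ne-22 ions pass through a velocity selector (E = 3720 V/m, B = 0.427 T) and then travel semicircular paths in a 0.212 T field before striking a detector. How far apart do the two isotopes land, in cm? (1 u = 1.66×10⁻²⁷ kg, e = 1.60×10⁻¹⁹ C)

Δd ≈ 0.171 cm

Both emerge at v = E/B₁ = 8710 m/s.
r = mv/(qB₂), so r₁ = 8.527×10^-3 m and r₂ = 9.380×10^-3 m, giving Δr = 8.53×10^-4 m.
After a semicircle each ion lands a diameter 2r from the entry slit, so the separation is 2Δr = 1.71×10^-3 m.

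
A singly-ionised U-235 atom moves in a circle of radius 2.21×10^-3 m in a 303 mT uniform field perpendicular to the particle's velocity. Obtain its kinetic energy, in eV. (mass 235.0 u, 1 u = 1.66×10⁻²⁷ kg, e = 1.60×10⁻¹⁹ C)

K ≈ 0.0920 eV

v = qBr/m = (1×1.60×10^-19)(0.303)(2.21×10^-3) / (3.90×10^-25) = 275 m/s.
K = ½mv² = 0.5·(3.90×10^-25)·(275)² = 1.47×10^-20 J = 0.0920 eV.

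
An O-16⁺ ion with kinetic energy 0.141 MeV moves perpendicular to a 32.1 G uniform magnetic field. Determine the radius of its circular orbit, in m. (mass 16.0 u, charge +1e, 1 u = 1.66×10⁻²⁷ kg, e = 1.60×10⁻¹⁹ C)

Convert the energy: K = 0.141 MeV = 2.26×10^-14 J.
v = √(2K/m) = √(2·2.26×10^-14/2.66×10^-26) = 1.30×10^6 m/s.
r = mv/(qB) = (2.66×10^-26)(1.30×10^6) / [(1×1.60×10^-19)(3.21×10^-3)] = 67.4 m.

r ≈ 67.4 m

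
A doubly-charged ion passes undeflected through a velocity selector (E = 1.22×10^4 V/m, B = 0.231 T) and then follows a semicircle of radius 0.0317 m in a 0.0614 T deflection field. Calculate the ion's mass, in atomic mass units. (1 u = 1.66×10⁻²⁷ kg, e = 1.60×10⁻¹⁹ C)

m ≈ 7.10 u

v = E/B₁ = 5.28×10^4 m/s.
From r = mv/(qB₂), m = qB₂r/v = (2×1.60×10^-19)(0.0614)(0.0317) / (5.28×10^4) = 1.18×10^-26 kg.
In atomic mass units: m = 1.18×10^-26 / 1.66×10^-27 = 7.10 u.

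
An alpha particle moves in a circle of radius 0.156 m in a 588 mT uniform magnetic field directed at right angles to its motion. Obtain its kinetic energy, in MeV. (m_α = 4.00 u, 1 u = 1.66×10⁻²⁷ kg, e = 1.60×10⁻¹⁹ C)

K ≈ 0.405 MeV

v = qBr/m = (2×1.60×10^-19)(0.588)(0.156) / (6.64×10^-27) = 4.42×10^6 m/s.
K = ½mv² = 0.5·(6.64×10^-27)·(4.42×10^6)² = 6.49×10^-14 J = 0.405 MeV.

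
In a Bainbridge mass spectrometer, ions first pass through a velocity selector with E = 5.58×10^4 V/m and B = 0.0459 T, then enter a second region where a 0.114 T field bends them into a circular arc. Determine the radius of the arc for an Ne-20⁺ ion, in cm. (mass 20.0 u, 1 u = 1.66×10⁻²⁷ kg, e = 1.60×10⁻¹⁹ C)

The selector passes v = E/B = 5.58×10^4/0.0459 = 1.22×10^6 m/s.
In the deflection region, r = mv/(qB₂) = (3.32×10^-26)(1.22×10^6) / [(1×1.60×10^-19)(0.114)] = 2.21 m.

r ≈ 221 cm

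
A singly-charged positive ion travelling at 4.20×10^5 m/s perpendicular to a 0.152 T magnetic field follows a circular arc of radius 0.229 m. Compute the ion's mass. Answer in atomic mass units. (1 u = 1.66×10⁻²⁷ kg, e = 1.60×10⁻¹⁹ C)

m ≈ 7.99 u

qvB = mv²/r ⇒ m = qBr/v.
m = (1×1.60×10^-19)(0.152)(0.229) / (4.20×10^5) = 1.33×10^-26 kg = 7.99 u.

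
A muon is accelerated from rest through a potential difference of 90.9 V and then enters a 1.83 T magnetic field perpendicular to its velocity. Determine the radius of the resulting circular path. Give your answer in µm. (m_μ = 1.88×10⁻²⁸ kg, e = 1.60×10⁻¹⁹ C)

The kinetic energy gained is K = qV = (1×1.60×10^-19)(90.9) = 1.45×10^-17 J.
v = √(2K/m) = 3.93×10^5 m/s.
r = mv/(qB) = (1.88×10^-28)(3.93×10^5) / [(1×1.60×10^-19)(1.83)] = 2.53×10^-4 m.

r ≈ 253 µm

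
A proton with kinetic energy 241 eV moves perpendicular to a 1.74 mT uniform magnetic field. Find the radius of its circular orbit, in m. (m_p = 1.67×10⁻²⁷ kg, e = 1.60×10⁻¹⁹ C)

r ≈ 1.29 m

Convert the energy: K = 241 eV = 3.86×10^-17 J.
v = √(2K/m) = √(2·3.86×10^-17/1.67×10^-27) = 2.15×10^5 m/s.
r = mv/(qB) = (1.67×10^-27)(2.15×10^5) / [(1×1.60×10^-19)(1.74×10^-3)] = 1.29 m.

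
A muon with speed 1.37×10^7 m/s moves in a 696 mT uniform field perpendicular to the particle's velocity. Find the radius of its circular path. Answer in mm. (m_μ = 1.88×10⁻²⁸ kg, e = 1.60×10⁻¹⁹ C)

r ≈ 23.1 mm

The magnetic force provides the centripetal force: qvB = mv²/r, so r = mv/(qB).
r = (1.88×10^-28 kg)(1.37×10^7 m/s) / [(1×1.60×10^-19 C)(0.696 T)] = 0.0231 m.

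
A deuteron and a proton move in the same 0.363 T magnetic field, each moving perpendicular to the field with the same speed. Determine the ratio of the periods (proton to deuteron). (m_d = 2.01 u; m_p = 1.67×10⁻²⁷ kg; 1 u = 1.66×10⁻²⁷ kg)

T = 2πm/(qB) is independent of speed, so T₂/T₁ = (m₂/q₂)/(m₁/q₁).
T_{proton}/T_{deuteron} = (1.67×10^-27/1e) / (3.34×10^-27/1e) = 0.501.

ratio ≈ 0.501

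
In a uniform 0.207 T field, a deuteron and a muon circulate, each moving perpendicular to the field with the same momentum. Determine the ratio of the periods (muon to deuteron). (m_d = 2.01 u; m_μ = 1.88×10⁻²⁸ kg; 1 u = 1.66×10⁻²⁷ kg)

ratio ≈ 0.0563

T = 2πm/(qB) is independent of speed, so T₂/T₁ = (m₂/q₂)/(m₁/q₁).
T_{muon}/T_{deuteron} = (1.88×10^-28/1e) / (3.34×10^-27/1e) = 0.0563.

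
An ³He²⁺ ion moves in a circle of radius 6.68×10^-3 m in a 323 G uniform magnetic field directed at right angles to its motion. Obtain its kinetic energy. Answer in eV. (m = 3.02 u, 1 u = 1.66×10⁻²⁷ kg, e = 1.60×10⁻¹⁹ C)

K ≈ 2.97 eV

v = qBr/m = (2×1.60×10^-19)(0.0323)(6.68×10^-3) / (5.01×10^-27) = 1.38×10^4 m/s.
K = ½mv² = 0.5·(5.01×10^-27)·(1.38×10^4)² = 4.75×10^-19 J = 2.97 eV.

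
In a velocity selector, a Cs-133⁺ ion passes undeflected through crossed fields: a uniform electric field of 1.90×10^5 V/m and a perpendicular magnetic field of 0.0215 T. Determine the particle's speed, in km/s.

For zero net force, qE = qvB, so v = E/B.
v = (1.90×10^5) / (0.0215) = 8.84×10^6 m/s.

v ≈ 8840 km/s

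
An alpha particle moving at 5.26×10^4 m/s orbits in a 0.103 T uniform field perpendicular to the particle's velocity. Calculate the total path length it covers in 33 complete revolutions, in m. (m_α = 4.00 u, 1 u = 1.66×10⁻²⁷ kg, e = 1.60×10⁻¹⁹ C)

L ≈ 2.20 m

r = mv/(qB) = 0.0106 m, so one revolution covers 2πr = 0.0666 m.
In 33 revolutions: L = 33·2πr = 2.20 m.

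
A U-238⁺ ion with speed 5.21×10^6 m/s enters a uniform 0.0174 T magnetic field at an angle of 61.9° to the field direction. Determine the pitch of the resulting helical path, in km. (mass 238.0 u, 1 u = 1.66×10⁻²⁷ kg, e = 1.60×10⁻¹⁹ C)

pitch ≈ 2.19 km

The velocity component along B is v∥ = v cos61.9° = 2.45×10^6 m/s.
The cyclotron period T = 2πm/(qB) = 8.92×10^-4 s is set by m, q, B alone.
Pitch = v∥·T = (2.45×10^6)(8.92×10^-4) = 2190 m.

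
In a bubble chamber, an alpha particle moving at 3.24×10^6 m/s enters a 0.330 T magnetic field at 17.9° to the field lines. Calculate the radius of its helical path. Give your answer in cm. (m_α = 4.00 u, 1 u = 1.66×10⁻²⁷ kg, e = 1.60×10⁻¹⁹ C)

Only the perpendicular component v⊥ = v sin17.9° = 9.96×10^5 m/s is bent by the field.
r = m v⊥ /(qB) = (6.64×10^-27)(9.96×10^5) / [(2×1.60×10^-19)(0.330)] = 0.0626 m.

r ≈ 6.26 cm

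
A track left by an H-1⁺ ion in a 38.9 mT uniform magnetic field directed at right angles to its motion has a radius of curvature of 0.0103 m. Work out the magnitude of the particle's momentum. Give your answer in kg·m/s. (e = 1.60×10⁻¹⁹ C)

Since qvB = mv²/r, the momentum p = mv = qBr.
p = (1×1.60×10^-19)(0.0389)(0.0103) = 6.41×10^-23 kg·m/s.

p ≈ 6.41×10^-23 kg·m/s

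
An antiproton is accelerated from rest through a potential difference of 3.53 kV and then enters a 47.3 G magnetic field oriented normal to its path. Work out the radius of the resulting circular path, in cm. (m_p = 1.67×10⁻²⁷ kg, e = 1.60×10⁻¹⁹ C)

r ≈ 181 cm

The kinetic energy gained is K = qV = (1×1.60×10^-19)(3530) = 5.65×10^-16 J.
v = √(2K/m) = 8.22×10^5 m/s.
r = mv/(qB) = (1.67×10^-27)(8.22×10^5) / [(1×1.60×10^-19)(4.73×10^-3)] = 1.81 m.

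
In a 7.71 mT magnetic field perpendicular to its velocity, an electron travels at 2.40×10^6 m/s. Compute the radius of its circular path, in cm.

The magnetic force provides the centripetal force: qvB = mv²/r, so r = mv/(qB).
r = (9.11×10^-31 kg)(2.40×10^6 m/s) / [(1×1.60×10^-19 C)(7.71×10^-3 T)] = 1.77×10^-3 m.

r ≈ 0.177 cm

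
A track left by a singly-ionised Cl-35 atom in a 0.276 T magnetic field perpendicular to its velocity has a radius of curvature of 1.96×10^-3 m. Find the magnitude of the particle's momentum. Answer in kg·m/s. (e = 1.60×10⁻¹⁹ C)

Since qvB = mv²/r, the momentum p = mv = qBr.
p = (1×1.60×10^-19)(0.276)(1.96×10^-3) = 8.66×10^-23 kg·m/s.

p ≈ 8.66×10^-23 kg·m/s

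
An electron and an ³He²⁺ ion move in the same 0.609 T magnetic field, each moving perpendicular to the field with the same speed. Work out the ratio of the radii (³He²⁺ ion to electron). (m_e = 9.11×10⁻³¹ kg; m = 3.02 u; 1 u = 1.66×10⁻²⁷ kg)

r = mv/(qB) ⇒ at equal v, r ∝ m/q.
r_{³He²⁺ ion}/r_{electron} = 2750.

ratio ≈ 2750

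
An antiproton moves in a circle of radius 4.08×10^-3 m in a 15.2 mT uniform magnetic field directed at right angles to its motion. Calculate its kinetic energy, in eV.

v = qBr/m = (1×1.60×10^-19)(0.0152)(4.08×10^-3) / (1.67×10^-27) = 5940 m/s.
K = ½mv² = 0.5·(1.67×10^-27)·(5940)² = 2.95×10^-20 J = 0.184 eV.

K ≈ 0.184 eV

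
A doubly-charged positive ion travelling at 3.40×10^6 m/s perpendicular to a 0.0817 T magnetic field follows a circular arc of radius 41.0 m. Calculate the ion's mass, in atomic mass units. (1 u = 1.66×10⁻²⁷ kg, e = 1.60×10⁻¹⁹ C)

qvB = mv²/r ⇒ m = qBr/v.
m = (2×1.60×10^-19)(0.0817)(41.0) / (3.40×10^6) = 3.15×10^-25 kg = 190 u.

m ≈ 190 u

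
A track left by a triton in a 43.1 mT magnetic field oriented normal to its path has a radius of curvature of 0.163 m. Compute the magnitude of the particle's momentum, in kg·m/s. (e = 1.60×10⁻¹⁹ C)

Since qvB = mv²/r, the momentum p = mv = qBr.
p = (1×1.60×10^-19)(0.0431)(0.163) = 1.12×10^-21 kg·m/s.

p ≈ 1.12×10^-21 kg·m/s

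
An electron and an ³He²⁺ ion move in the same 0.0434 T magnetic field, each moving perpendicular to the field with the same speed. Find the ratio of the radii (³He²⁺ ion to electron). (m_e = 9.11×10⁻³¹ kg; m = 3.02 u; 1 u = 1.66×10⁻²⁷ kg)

r = mv/(qB) ⇒ at equal v, r ∝ m/q.
r_{³He²⁺ ion}/r_{electron} = 2750.

ratio ≈ 2750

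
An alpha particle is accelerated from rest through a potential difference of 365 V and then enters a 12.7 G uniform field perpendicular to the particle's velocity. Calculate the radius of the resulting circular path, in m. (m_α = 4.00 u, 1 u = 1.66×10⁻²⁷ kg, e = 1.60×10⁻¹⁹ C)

The kinetic energy gained is K = qV = (2×1.60×10^-19)(365) = 1.17×10^-16 J.
v = √(2K/m) = 1.88×10^5 m/s.
r = mv/(qB) = (6.64×10^-27)(1.88×10^5) / [(2×1.60×10^-19)(1.27×10^-3)] = 3.06 m.

r ≈ 3.06 m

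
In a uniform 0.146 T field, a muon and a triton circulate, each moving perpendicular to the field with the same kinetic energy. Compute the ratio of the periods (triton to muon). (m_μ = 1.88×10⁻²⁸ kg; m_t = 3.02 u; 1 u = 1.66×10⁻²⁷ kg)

T = 2πm/(qB) is independent of speed, so T₂/T₁ = (m₂/q₂)/(m₁/q₁).
T_{triton}/T_{muon} = (5.01×10^-27/1e) / (1.88×10^-28/1e) = 26.7.

ratio ≈ 26.7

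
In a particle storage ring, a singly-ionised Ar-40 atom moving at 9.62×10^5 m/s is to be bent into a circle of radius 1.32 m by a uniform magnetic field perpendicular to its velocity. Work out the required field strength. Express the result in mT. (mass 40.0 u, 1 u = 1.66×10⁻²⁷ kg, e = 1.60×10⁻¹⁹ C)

qvB = mv²/r gives B = mv/(qr).
B = (6.64×10^-26)(9.62×10^5) / [(1×1.60×10^-19)(1.32)] = 0.302 T.

B ≈ 302 mT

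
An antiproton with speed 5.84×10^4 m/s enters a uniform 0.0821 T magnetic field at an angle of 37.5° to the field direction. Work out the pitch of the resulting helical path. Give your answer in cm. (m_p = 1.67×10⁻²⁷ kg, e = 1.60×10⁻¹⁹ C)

The velocity component along B is v∥ = v cos37.5° = 4.63×10^4 m/s.
The cyclotron period T = 2πm/(qB) = 7.99×10^-7 s is set by m, q, B alone.
Pitch = v∥·T = (4.63×10^4)(7.99×10^-7) = 0.0370 m.

pitch ≈ 3.70 cm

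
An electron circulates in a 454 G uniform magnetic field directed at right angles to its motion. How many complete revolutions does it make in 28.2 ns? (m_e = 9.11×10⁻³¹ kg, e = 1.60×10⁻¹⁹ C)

N = 35

T = 2πm/(qB) = 2π(9.11×10^-31) / [(1×1.60×10^-19)(0.0454)] = 7.8799×10^-10 s.
N = t/T = 2.82×10^-8 / 7.8799×10^-10 ≈ 35.79, so 35 complete revolutions.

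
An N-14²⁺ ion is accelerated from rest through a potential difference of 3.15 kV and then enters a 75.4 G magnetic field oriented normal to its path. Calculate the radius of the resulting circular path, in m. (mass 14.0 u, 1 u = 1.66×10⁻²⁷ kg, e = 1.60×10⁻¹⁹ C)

r ≈ 2.84 m

The kinetic energy gained is K = qV = (2×1.60×10^-19)(3150) = 1.01×10^-15 J.
v = √(2K/m) = 2.95×10^5 m/s.
r = mv/(qB) = (2.32×10^-26)(2.95×10^5) / [(2×1.60×10^-19)(7.54×10^-3)] = 2.84 m.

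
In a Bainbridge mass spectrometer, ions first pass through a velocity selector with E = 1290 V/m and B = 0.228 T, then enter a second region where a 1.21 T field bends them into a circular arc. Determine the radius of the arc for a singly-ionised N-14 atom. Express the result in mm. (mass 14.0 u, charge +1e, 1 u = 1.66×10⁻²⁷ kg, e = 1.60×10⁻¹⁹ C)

The selector passes v = E/B = 1290/0.228 = 5660 m/s.
In the deflection region, r = mv/(qB₂) = (2.32×10^-26)(5660) / [(1×1.60×10^-19)(1.21)] = 6.79×10^-4 m.

r ≈ 0.679 mm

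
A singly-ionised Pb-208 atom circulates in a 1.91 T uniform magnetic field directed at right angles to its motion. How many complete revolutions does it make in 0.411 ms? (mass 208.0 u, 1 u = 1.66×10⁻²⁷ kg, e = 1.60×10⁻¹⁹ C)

T = 2πm/(qB) = 2π(3.4528×10^-25) / [(1×1.60×10^-19)(1.91)] = 7.0990×10^-6 s.
N = t/T = 4.11×10^-4 / 7.0990×10^-6 ≈ 57.90, so 57 complete revolutions.

N = 57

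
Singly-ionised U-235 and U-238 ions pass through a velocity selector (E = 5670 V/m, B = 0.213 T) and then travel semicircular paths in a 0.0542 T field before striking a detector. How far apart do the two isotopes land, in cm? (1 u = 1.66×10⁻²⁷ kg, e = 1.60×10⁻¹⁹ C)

Δd ≈ 3.06 cm

Both emerge at v = E/B₁ = 2.66×10^4 m/s.
r = mv/(qB₂), so r₁ = 1.1975 m and r₂ = 1.2127 m, giving Δr = 0.0153 m.
After a semicircle each ion lands a diameter 2r from the entry slit, so the separation is 2Δr = 0.0306 m.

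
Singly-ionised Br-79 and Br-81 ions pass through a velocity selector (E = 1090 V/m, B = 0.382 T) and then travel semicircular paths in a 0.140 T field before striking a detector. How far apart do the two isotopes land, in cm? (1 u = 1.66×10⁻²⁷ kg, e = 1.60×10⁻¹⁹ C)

Δd ≈ 0.0846 cm

Both emerge at v = E/B₁ = 2850 m/s.
r = mv/(qB₂), so r₁ = 0.016705 m and r₂ = 0.017128 m, giving Δr = 4.23×10^-4 m.
After a semicircle each ion lands a diameter 2r from the entry slit, so the separation is 2Δr = 8.46×10^-4 m.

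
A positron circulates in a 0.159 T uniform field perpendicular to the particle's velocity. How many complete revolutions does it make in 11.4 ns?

N = 50

T = 2πm/(qB) = 2π(9.11×10^-31) / [(1×1.60×10^-19)(0.159)] = 2.2500×10^-10 s.
N = t/T = 1.14×10^-8 / 2.2500×10^-10 ≈ 50.67, so 50 complete revolutions.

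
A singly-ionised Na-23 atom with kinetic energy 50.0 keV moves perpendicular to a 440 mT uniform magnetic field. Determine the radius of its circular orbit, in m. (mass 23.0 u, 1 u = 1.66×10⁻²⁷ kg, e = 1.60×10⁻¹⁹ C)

Convert the energy: K = 50.0 keV = 8.00×10^-15 J.
v = √(2K/m) = √(2·8.00×10^-15/3.82×10^-26) = 6.47×10^5 m/s.
r = mv/(qB) = (3.82×10^-26)(6.47×10^5) / [(1×1.60×10^-19)(0.440)] = 0.351 m.

r ≈ 0.351 m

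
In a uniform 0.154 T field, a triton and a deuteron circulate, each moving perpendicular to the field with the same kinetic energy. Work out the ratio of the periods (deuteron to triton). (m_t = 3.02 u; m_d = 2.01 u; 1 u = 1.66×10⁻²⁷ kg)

T = 2πm/(qB) is independent of speed, so T₂/T₁ = (m₂/q₂)/(m₁/q₁).
T_{deuteron}/T_{triton} = (3.34×10^-27/1e) / (5.01×10^-27/1e) = 0.666.

ratio ≈ 0.666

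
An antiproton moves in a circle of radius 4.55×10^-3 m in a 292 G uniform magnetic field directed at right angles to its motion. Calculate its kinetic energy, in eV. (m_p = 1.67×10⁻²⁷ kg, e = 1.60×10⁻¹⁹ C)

v = qBr/m = (1×1.60×10^-19)(0.0292)(4.55×10^-3) / (1.67×10^-27) = 1.27×10^4 m/s.
K = ½mv² = 0.5·(1.67×10^-27)·(1.27×10^4)² = 1.35×10^-19 J = 0.846 eV.

K ≈ 0.846 eV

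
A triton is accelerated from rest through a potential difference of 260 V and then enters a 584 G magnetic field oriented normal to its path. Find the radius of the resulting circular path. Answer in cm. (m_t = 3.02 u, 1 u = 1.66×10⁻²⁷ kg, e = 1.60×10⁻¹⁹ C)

r ≈ 6.91 cm

The kinetic energy gained is K = qV = (1×1.60×10^-19)(260) = 4.16×10^-17 J.
v = √(2K/m) = 1.29×10^5 m/s.
r = mv/(qB) = (5.01×10^-27)(1.29×10^5) / [(1×1.60×10^-19)(0.0584)] = 0.0691 m.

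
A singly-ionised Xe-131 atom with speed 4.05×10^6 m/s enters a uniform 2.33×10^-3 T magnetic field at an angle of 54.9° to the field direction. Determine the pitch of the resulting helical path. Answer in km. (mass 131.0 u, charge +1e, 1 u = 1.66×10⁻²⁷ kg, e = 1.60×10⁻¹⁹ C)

The velocity component along B is v∥ = v cos54.9° = 2.33×10^6 m/s.
The cyclotron period T = 2πm/(qB) = 3.67×10^-3 s is set by m, q, B alone.
Pitch = v∥·T = (2.33×10^6)(3.67×10^-3) = 8540 m.

pitch ≈ 8.54 km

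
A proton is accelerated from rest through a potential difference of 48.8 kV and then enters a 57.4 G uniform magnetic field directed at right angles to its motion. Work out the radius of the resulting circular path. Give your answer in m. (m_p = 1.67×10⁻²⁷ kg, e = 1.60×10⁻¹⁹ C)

r ≈ 5.56 m

The kinetic energy gained is K = qV = (1×1.60×10^-19)(4.88×10^4) = 7.81×10^-15 J.
v = √(2K/m) = 3.06×10^6 m/s.
r = mv/(qB) = (1.67×10^-27)(3.06×10^6) / [(1×1.60×10^-19)(5.74×10^-3)] = 5.56 m.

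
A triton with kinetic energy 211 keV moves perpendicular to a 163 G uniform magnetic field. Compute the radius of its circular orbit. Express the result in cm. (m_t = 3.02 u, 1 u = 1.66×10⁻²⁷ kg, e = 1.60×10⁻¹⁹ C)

Convert the energy: K = 211 keV = 3.38×10^-14 J.
v = √(2K/m) = √(2·3.38×10^-14/5.01×10^-27) = 3.67×10^6 m/s.
r = mv/(qB) = (5.01×10^-27)(3.67×10^6) / [(1×1.60×10^-19)(0.0163)] = 7.05 m.

r ≈ 705 cm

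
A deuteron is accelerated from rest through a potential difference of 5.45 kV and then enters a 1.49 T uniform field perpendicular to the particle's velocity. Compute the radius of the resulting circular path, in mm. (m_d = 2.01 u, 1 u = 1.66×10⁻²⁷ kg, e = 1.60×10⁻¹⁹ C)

r ≈ 10.1 mm

The kinetic energy gained is K = qV = (1×1.60×10^-19)(5450) = 8.72×10^-16 J.
v = √(2K/m) = 7.23×10^5 m/s.
r = mv/(qB) = (3.34×10^-27)(7.23×10^5) / [(1×1.60×10^-19)(1.49)] = 0.0101 m.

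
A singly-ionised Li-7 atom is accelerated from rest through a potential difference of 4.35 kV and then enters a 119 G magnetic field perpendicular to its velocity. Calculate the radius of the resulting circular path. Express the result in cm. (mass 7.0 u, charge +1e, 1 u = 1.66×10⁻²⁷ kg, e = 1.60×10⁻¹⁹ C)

r ≈ 211 cm

The kinetic energy gained is K = qV = (1×1.60×10^-19)(4350) = 6.96×10^-16 J.
v = √(2K/m) = 3.46×10^5 m/s.
r = mv/(qB) = (1.16×10^-26)(3.46×10^5) / [(1×1.60×10^-19)(0.0119)] = 2.11 m.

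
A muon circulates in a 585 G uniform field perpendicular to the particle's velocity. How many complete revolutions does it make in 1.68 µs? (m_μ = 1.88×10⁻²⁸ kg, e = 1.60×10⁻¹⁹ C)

T = 2πm/(qB) = 2π(1.88×10^-28) / [(1×1.60×10^-19)(0.0585)] = 1.2620×10^-7 s.
N = t/T = 1.68×10^-6 / 1.2620×10^-7 ≈ 13.31, so 13 complete revolutions.

N = 13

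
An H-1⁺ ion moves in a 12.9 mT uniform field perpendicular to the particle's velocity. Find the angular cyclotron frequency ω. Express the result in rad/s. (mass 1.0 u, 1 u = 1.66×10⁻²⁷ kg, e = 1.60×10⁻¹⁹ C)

ω = qB/m = (1×1.60×10^-19)(0.0129) / (1.66×10^-27) = 1.24×10^6 rad/s.

ω ≈ 1.24×10^6 rad/s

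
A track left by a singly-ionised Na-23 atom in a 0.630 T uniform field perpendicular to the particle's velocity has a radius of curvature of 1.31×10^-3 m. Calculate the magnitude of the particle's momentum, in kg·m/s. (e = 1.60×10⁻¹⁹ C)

Since qvB = mv²/r, the momentum p = mv = qBr.
p = (1×1.60×10^-19)(0.630)(1.31×10^-3) = 1.32×10^-22 kg·m/s.

p ≈ 1.32×10^-22 kg·m/s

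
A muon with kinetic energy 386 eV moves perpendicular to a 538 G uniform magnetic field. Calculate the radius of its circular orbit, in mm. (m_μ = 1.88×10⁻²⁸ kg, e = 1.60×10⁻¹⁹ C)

Convert the energy: K = 386 eV = 6.18×10^-17 J.
v = √(2K/m) = √(2·6.18×10^-17/1.88×10^-28) = 8.11×10^5 m/s.
r = mv/(qB) = (1.88×10^-28)(8.11×10^5) / [(1×1.60×10^-19)(0.0538)] = 0.0177 m.

r ≈ 17.7 mm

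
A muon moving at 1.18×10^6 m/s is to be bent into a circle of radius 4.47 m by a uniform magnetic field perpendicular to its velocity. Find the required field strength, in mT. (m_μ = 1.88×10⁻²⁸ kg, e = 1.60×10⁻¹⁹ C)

qvB = mv²/r gives B = mv/(qr).
B = (1.88×10^-28)(1.18×10^6) / [(1×1.60×10^-19)(4.47)] = 3.10×10^-4 T.

B ≈ 0.310 mT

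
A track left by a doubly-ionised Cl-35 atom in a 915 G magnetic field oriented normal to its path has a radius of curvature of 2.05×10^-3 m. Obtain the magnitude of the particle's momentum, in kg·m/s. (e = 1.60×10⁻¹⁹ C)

Since qvB = mv²/r, the momentum p = mv = qBr.
p = (2×1.60×10^-19)(0.0915)(2.05×10^-3) = 6.00×10^-23 kg·m/s.

p ≈ 6.00×10^-23 kg·m/s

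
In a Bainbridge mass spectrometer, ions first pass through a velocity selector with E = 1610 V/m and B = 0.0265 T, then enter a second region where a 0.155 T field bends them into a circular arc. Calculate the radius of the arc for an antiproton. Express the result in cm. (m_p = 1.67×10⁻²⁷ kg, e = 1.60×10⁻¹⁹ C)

The selector passes v = E/B = 1610/0.0265 = 6.08×10^4 m/s.
In the deflection region, r = mv/(qB₂) = (1.67×10^-27)(6.08×10^4) / [(1×1.60×10^-19)(0.155)] = 4.09×10^-3 m.

r ≈ 0.409 cm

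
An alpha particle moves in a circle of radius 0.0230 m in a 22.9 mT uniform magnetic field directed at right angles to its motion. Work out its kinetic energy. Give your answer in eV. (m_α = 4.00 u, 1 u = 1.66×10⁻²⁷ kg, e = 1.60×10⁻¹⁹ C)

v = qBr/m = (2×1.60×10^-19)(0.0229)(0.0230) / (6.64×10^-27) = 2.54×10^4 m/s.
K = ½mv² = 0.5·(6.64×10^-27)·(2.54×10^4)² = 2.14×10^-18 J = 13.4 eV.

K ≈ 13.4 eV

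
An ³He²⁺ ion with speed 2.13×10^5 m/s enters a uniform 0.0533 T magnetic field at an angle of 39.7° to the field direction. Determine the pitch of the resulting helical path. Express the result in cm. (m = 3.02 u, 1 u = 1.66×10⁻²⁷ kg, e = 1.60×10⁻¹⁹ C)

The velocity component along B is v∥ = v cos39.7° = 1.64×10^5 m/s.
The cyclotron period T = 2πm/(qB) = 1.85×10^-6 s is set by m, q, B alone.
Pitch = v∥·T = (1.64×10^5)(1.85×10^-6) = 0.303 m.

pitch ≈ 30.3 cm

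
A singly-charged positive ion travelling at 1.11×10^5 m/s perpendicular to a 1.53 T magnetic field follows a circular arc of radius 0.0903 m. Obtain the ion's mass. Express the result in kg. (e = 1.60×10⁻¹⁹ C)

m ≈ 1.99×10^-25 kg

qvB = mv²/r ⇒ m = qBr/v.
m = (1×1.60×10^-19)(1.53)(0.0903) / (1.11×10^5) = 1.99×10^-25 kg.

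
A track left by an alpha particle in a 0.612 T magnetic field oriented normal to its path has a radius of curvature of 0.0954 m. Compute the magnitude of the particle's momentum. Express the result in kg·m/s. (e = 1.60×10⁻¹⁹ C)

p ≈ 1.87×10^-20 kg·m/s

Since qvB = mv²/r, the momentum p = mv = qBr.
p = (2×1.60×10^-19)(0.612)(0.0954) = 1.87×10^-20 kg·m/s.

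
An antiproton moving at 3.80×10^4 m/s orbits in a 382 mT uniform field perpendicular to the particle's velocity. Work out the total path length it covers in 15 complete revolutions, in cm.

L ≈ 9.79 cm

r = mv/(qB) = 1.04×10^-3 m, so one revolution covers 2πr = 6.52×10^-3 m.
In 15 revolutions: L = 15·2πr = 0.0979 m.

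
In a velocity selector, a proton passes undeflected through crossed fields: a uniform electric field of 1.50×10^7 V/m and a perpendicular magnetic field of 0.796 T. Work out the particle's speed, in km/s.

v ≈ 18800 km/s

For zero net force, qE = qvB, so v = E/B.
v = (1.50×10^7) / (0.796) = 1.88×10^7 m/s.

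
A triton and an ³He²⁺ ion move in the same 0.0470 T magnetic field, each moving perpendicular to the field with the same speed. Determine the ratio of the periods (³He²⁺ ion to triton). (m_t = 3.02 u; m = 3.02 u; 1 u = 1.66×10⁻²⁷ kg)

T = 2πm/(qB) is independent of speed, so T₂/T₁ = (m₂/q₂)/(m₁/q₁).
T_{³He²⁺ ion}/T_{triton} = (5.01×10^-27/2e) / (5.01×10^-27/1e) = 0.500.

ratio ≈ 0.500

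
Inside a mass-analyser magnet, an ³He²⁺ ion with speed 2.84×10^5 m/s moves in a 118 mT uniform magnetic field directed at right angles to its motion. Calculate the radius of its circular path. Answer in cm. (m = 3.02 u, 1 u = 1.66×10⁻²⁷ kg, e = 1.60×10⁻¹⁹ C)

r ≈ 3.77 cm

The magnetic force provides the centripetal force: qvB = mv²/r, so r = mv/(qB).
r = (5.01×10^-27 kg)(2.84×10^5 m/s) / [(2×1.60×10^-19 C)(0.118 T)] = 0.0377 m.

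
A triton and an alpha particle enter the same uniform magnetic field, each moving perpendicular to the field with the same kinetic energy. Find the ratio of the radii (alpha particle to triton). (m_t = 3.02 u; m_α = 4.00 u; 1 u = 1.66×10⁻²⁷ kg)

ratio ≈ 0.575

r = √(2mK)/(qB) ⇒ at equal K, r ∝ √m/q.
r_{alpha particle}/r_{triton} = 0.575.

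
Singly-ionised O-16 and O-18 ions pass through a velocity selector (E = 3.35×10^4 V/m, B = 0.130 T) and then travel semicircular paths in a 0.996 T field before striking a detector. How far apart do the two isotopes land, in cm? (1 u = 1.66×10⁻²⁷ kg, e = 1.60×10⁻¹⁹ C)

Δd ≈ 1.07 cm

Both emerge at v = E/B₁ = 2.58×10^5 m/s.
r = mv/(qB₂), so r₁ = 0.04295 m and r₂ = 0.04832 m, giving Δr = 5.37×10^-3 m.
After a semicircle each ion lands a diameter 2r from the entry slit, so the separation is 2Δr = 0.0107 m.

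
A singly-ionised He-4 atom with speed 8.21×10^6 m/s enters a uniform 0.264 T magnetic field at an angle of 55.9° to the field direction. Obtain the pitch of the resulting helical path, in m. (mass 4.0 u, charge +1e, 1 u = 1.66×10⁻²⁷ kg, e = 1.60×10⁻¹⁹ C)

pitch ≈ 4.55 m

The velocity component along B is v∥ = v cos55.9° = 4.60×10^6 m/s.
The cyclotron period T = 2πm/(qB) = 9.88×10^-7 s is set by m, q, B alone.
Pitch = v∥·T = (4.60×10^6)(9.88×10^-7) = 4.55 m.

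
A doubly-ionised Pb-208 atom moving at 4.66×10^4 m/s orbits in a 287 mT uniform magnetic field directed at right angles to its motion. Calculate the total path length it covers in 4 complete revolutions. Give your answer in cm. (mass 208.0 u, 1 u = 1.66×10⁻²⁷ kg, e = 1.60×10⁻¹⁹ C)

L ≈ 440 cm

r = mv/(qB) = 0.175 m, so one revolution covers 2πr = 1.10 m.
In 4 revolutions: L = 4·2πr = 4.40 m.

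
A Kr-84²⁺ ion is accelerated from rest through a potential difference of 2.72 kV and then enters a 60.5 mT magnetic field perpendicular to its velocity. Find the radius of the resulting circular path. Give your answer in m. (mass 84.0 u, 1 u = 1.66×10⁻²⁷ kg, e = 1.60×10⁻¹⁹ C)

The kinetic energy gained is K = qV = (2×1.60×10^-19)(2720) = 8.70×10^-16 J.
v = √(2K/m) = 1.12×10^5 m/s.
r = mv/(qB) = (1.39×10^-25)(1.12×10^5) / [(2×1.60×10^-19)(0.0605)] = 0.805 m.

r ≈ 0.805 m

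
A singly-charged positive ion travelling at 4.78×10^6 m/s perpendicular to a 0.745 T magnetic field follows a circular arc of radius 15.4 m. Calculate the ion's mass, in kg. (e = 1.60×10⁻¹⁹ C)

qvB = mv²/r ⇒ m = qBr/v.
m = (1×1.60×10^-19)(0.745)(15.4) / (4.78×10^6) = 3.84×10^-25 kg.

m ≈ 3.84×10^-25 kg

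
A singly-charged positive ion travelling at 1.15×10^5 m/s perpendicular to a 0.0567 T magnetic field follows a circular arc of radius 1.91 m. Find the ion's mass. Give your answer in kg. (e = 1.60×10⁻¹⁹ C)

qvB = mv²/r ⇒ m = qBr/v.
m = (1×1.60×10^-19)(0.0567)(1.91) / (1.15×10^5) = 1.51×10^-25 kg.

m ≈ 1.51×10^-25 kg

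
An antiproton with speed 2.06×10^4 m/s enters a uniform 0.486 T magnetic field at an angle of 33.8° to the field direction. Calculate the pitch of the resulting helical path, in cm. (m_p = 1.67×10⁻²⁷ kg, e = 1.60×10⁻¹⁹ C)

The velocity component along B is v∥ = v cos33.8° = 1.71×10^4 m/s.
The cyclotron period T = 2πm/(qB) = 1.35×10^-7 s is set by m, q, B alone.
Pitch = v∥·T = (1.71×10^4)(1.35×10^-7) = 2.31×10^-3 m.

pitch ≈ 0.231 cm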